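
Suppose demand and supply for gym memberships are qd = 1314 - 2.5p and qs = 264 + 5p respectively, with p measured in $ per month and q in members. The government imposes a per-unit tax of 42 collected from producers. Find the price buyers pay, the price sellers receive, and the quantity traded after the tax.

p_b = 168, p_s = 126, q = 894

The tax drives a wedge p_b - p_s = 42. Substituting p_s = p_b - 42 into supply: qs = 54 + 5p_b.
Equate demand and the shifted supply: 1314 - 2.5p_b = 54 + 5p_b, giving 7.5p_b = 1260, so p_b = 168.
So p_s = 126 and the quantity traded is q = 1314 - 2.5(168) = 894.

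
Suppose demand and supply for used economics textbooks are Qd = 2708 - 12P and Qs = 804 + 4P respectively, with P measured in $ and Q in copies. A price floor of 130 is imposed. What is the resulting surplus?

With P fixed at 130, quantity demanded is 1148 and quantity supplied is 1324.
Surplus = Qs - Qd = 1324 - 1148 = 176.

Surplus = 176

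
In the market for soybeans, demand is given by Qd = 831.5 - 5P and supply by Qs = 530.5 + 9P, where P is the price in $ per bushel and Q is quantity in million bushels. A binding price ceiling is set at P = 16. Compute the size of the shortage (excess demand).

Shortage = 77

At P = 16: Qd = 751.5 and Qs = 674.5.
Shortage = Qd - Qs = 751.5 - 674.5 = 77.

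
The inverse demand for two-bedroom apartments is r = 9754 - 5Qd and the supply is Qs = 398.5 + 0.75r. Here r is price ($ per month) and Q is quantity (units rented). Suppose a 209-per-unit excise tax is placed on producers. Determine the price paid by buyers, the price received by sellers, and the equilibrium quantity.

Inverting to quantity form: Qd = 1950.8 - 0.2r.
With a tax of 209 on producers, they supply based on the net price r_s = r_b - 209, so Qs = 241.75 + 0.75r_b.
Market clearing requires 1950.8 - 0.2r_b = 241.75 + 0.75r_b; hence 1709.05 = 0.95r_b and r_b = 1799.
Then r_s = 1799 - 209 = 1590 and Q = 1950.8 - 0.2(1799) = 1591.

r_b = 1799, r_s = 1590, Q = 1591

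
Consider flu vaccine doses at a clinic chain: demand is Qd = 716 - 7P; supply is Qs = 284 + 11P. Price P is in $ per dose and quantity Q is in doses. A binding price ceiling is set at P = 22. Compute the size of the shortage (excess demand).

Evaluating both curves at the ceiling price 22 gives Qd = 562, Qs = 526.
Shortage = Qd - Qs = 562 - 526 = 36.

Shortage = 36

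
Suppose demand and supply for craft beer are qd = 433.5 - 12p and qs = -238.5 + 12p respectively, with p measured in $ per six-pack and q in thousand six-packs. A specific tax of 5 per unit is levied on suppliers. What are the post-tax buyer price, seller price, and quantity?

p_b = 30.5, p_s = 25.5, q = 67.5

With a tax of 5 on suppliers, they supply based on the net price p_s = p_b - 5, so qs = -298.5 + 12p_b.
Equate demand and the shifted supply: 433.5 - 12p_b = -298.5 + 12p_b, giving 24p_b = 732, so p_b = 30.5.
So p_s = 25.5 and the quantity traded is q = 433.5 - 12(30.5) = 67.5.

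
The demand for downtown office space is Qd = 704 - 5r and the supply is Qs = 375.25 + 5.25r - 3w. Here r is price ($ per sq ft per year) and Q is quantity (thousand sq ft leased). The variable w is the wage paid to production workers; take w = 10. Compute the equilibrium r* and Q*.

With w = 10, supply is Qs = 345.25 + 5.25r.
Equating demand and supply, 704 - 5r = 345.25 + 5.25r gives 10.25r = 358.75, so r* = 35.
Plugging r* into demand: Q* = 704 - 5(35) = 529.

r* = 35, Q* = 529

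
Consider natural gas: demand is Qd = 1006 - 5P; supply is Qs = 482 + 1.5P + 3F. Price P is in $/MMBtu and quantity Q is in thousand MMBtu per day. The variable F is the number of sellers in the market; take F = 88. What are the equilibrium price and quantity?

With F = 88, supply is Qs = 746 + 1.5P.
Equating demand and supply, 1006 - 5P = 746 + 1.5P gives 6.5P = 260, so P* = 40.
From the demand curve, Q* = 1006 - 5(40) = 806.

P* = 40, Q* = 806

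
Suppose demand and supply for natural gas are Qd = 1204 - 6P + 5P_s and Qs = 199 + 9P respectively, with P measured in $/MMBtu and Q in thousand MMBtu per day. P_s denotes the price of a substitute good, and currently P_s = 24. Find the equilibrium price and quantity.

With P_s = 24, demand is Qd = 1324 - 6P.
Equating demand and supply, 1324 - 6P = 199 + 9P gives 15P = 1125, so P* = 75.
Then Q* = 1324 - 6(75) = 874.

P* = 75, Q* = 874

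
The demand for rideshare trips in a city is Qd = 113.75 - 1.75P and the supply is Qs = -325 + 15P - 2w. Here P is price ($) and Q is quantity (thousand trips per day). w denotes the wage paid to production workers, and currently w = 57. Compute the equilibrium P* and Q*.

P* = 33, Q* = 56

With w = 57, supply is Qs = -439 + 15P.
Set Qd = Qs: 113.75 - 1.75P = -439 + 15P, so 552.75 = 16.75P and P* = 33.
Substitute back: Q* = 113.75 - 1.75(33) = 56.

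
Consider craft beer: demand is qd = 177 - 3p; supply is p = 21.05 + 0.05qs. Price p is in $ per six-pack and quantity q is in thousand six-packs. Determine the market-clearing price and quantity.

p* = 26, q* = 99

Rewriting in direct form: qs = -421 + 20p.
Equating demand and supply, 177 - 3p = -421 + 20p gives 23p = 598, so p* = 26.
From the demand curve, q* = 177 - 3(26) = 99.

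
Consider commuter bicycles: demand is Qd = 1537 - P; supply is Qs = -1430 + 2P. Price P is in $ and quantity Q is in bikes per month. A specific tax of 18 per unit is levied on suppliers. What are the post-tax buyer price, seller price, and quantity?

P_b = 1001, P_s = 983, Q = 536

The tax drives a wedge P_b - P_s = 18. Substituting P_s = P_b - 18 into supply: Qs = -1466 + 2P_b.
Set Qd = Qs: 1537 - P_b = -1466 + 2P_b, so 3003 = 3P_b and P_b = 1001.
Then P_s = 1001 - 18 = 983 and Q = 1537 - 1001 = 536.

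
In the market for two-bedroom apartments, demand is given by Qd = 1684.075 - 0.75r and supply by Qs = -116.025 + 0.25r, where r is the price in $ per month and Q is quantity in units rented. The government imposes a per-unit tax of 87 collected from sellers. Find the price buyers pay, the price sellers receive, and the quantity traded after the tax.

r_b = 1821.85, r_s = 1734.85, Q = 317.6875

With a tax of 87 on sellers, they supply based on the net price r_s = r_b - 87, so Qs = -137.775 + 0.25r_b.
Market clearing requires 1684.075 - 0.75r_b = -137.775 + 0.25r_b; hence 1821.85 = r_b and r_b = 1821.85.
So r_s = 1734.85 and the quantity traded is Q = 1684.075 - 0.75(1821.85) = 317.6875.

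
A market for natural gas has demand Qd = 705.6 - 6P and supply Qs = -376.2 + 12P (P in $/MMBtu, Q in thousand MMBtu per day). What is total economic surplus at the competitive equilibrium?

Total surplus = 14878.125

The market clears where 705.6 - 6P = -376.2 + 12P. Rearranging, 18P = 1081.8, hence P* = 60.1.
Then Q* = 705.6 - 6(60.1) = 345.
Demand choke price = 117.6; supply choke price = 31.35. CS = ½(117.6 - 60.1)(345) = 9918.75; PS = ½(60.1 - 31.35)(345) = 4959.375. Total surplus = 14878.125.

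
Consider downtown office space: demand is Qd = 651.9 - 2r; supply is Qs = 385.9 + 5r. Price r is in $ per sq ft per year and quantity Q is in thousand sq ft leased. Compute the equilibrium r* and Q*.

The market clears where 651.9 - 2r = 385.9 + 5r. Rearranging, 7r = 266, hence r* = 38.
Substitute back: Q* = 651.9 - 2(38) = 575.9.

r* = 38, Q* = 575.9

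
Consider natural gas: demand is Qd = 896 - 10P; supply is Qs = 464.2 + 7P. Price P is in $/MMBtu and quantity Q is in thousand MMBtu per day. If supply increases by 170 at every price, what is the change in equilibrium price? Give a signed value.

At equilibrium Qd = Qs, so 896 - 10P = 464.2 + 7P; collecting terms, 431.8 = 17P and P* = 25.4.
Substitute back: Q* = 896 - 10(25.4) = 642.
After the shift, supply is Qs = 634.2 + 7P.
The new intersection has 261.8 = 17P, i.e. P = 15.4, Q = 742.
ΔP = 15.4 - 25.4 = -10.

ΔP = -10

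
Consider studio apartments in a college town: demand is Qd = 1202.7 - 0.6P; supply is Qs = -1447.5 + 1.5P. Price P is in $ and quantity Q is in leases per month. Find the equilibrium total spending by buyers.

At equilibrium Qd = Qs, so 1202.7 - 0.6P = -1447.5 + 1.5P; collecting terms, 2650.2 = 2.1P and P* = 1262.
Then Q* = 1202.7 - 0.6(1262) = 445.5.
Total spending by buyers = P* × Q* = 1262 × 445.5 = 562221.

Total spending by buyers = 562221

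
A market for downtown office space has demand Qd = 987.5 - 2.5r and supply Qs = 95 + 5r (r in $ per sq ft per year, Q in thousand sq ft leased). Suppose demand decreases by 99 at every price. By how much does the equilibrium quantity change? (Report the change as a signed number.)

Set Qd = Qs: 987.5 - 2.5r = 95 + 5r, so 892.5 = 7.5r and r* = 119.
Then Q* = 987.5 - 2.5(119) = 690.
After the shift, demand is Qd = 888.5 - 2.5r.
New equilibrium: 793.5 = 7.5r, so r = 105.8 and Q = 624.
ΔQ = 624 - 690 = -66.

ΔQ = -66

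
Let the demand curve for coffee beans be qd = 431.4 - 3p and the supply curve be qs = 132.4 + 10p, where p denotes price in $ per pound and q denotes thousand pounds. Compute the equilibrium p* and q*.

p* = 23, q* = 362.4

The market clears where 431.4 - 3p = 132.4 + 10p. Rearranging, 13p = 299, hence p* = 23.
From the demand curve, q* = 431.4 - 3(23) = 362.4.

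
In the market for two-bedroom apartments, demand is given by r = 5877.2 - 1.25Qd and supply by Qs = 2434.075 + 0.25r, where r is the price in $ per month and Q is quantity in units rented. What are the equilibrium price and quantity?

Inverting to quantity form: Qd = 4701.76 - 0.8r.
Set Qd = Qs: 4701.76 - 0.8r = 2434.075 + 0.25r, so 2267.685 = 1.05r and r* = 2159.7.
Then Q* = 4701.76 - 0.8(2159.7) = 2974.

r* = 2159.7, Q* = 2974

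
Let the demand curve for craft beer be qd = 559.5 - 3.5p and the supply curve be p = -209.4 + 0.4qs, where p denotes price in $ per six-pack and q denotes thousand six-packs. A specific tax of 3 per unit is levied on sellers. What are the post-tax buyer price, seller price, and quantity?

Inverting to quantity form: qs = 523.5 + 2.5p.
Sellers keep p_s = p_b - 3 per unit, so supply in terms of the buyer price is qs = 516 + 2.5p_b.
Market clearing requires 559.5 - 3.5p_b = 516 + 2.5p_b; hence 43.5 = 6p_b and p_b = 7.25.
Then p_s = 7.25 - 3 = 4.25 and q = 559.5 - 3.5(7.25) = 534.125.

p_b = 7.25, p_s = 4.25, q = 534.125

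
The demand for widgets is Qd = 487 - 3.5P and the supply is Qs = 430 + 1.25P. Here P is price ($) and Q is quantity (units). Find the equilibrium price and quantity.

P* = 12, Q* = 445

At equilibrium Qd = Qs, so 487 - 3.5P = 430 + 1.25P; collecting terms, 57 = 4.75P and P* = 12.
Plugging P* into demand: Q* = 487 - 3.5(12) = 445.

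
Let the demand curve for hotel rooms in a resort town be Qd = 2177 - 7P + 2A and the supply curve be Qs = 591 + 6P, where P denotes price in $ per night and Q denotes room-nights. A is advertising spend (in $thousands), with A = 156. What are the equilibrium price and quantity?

P* = 146, Q* = 1467

With A = 156, demand is Qd = 2489 - 7P.
Set Qd = Qs: 2489 - 7P = 591 + 6P, so 1898 = 13P and P* = 146.
Plugging P* into demand: Q* = 2489 - 7(146) = 1467.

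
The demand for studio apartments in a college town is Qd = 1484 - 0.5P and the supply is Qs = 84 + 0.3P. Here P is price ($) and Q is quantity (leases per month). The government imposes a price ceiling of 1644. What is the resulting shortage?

With P fixed at 1644, quantity demanded is 662 and quantity supplied is 577.2.
Shortage = Qd - Qs = 662 - 577.2 = 84.8.

Shortage = 84.8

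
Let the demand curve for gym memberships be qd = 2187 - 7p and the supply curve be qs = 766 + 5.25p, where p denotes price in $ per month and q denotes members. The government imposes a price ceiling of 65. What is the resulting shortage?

Shortage = 624.75

Evaluating both curves at the ceiling price 65 gives qd = 1732, qs = 1107.25.
Shortage = qd - qs = 1732 - 1107.25 = 624.75.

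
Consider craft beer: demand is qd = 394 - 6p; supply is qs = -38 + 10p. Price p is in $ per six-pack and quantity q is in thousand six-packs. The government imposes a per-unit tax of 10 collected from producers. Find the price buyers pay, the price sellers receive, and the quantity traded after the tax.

p_b = 33.25, p_s = 23.25, q = 194.5

Producers keep p_s = p_b - 10 per unit, so supply in terms of the buyer price is qs = -138 + 10p_b.
Equate demand and the shifted supply: 394 - 6p_b = -138 + 10p_b, giving 16p_b = 532, so p_b = 33.25.
Then p_s = 33.25 - 10 = 23.25 and q = 394 - 6(33.25) = 194.5.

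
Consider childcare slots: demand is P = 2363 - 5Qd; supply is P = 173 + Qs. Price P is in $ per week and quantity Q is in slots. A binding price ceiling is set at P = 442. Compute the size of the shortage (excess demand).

In direct form, Qd = 472.6 - 0.2P and Qs = -173 + P.
At P = 442: Qd = 384.2 and Qs = 269.
Shortage = Qd - Qs = 384.2 - 269 = 115.2.

Shortage = 115.2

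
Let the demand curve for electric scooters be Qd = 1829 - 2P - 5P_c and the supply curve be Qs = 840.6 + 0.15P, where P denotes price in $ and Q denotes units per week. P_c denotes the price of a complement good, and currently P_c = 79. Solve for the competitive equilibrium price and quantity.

With P_c = 79, demand is Qd = 1434 - 2P.
The market clears where 1434 - 2P = 840.6 + 0.15P. Rearranging, 2.15P = 593.4, hence P* = 276.
Substitute back: Q* = 1434 - 2(276) = 882.

P* = 276, Q* = 882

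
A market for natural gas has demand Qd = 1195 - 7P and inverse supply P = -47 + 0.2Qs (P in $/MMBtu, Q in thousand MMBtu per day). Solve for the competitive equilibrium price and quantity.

P* = 80, Q* = 635

In direct form, Qs = 235 + 5P.
At equilibrium Qd = Qs, so 1195 - 7P = 235 + 5P; collecting terms, 960 = 12P and P* = 80.
From the demand curve, Q* = 1195 - 7(80) = 635.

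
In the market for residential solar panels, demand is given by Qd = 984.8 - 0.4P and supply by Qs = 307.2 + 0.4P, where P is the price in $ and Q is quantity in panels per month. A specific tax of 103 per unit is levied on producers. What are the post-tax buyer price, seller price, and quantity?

P_b = 898.5, P_s = 795.5, Q = 625.4

With a tax of 103 on producers, they supply based on the net price P_s = P_b - 103, so Qs = 266 + 0.4P_b.
Market clearing requires 984.8 - 0.4P_b = 266 + 0.4P_b; hence 718.8 = 0.8P_b and P_b = 898.5.
So P_s = 795.5 and the quantity traded is Q = 984.8 - 0.4(898.5) = 625.4.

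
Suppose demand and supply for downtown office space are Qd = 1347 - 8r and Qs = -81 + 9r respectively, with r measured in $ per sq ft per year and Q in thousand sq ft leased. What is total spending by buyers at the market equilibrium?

The market clears where 1347 - 8r = -81 + 9r. Rearranging, 17r = 1428, hence r* = 84.
Substitute back: Q* = 1347 - 8(84) = 675.
Total spending by buyers = r* × Q* = 84 × 675 = 56700.

Total spending by buyers = 56700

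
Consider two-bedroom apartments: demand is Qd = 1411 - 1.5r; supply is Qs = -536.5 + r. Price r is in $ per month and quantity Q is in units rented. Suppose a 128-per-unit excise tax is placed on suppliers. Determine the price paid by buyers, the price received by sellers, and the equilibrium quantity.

r_b = 830.2, r_s = 702.2, Q = 165.7

Suppliers keep r_s = r_b - 128 per unit, so supply in terms of the buyer price is Qs = -664.5 + r_b.
Market clearing requires 1411 - 1.5r_b = -664.5 + r_b; hence 2075.5 = 2.5r_b and r_b = 830.2.
So r_s = 702.2 and the quantity traded is Q = 1411 - 1.5(830.2) = 165.7.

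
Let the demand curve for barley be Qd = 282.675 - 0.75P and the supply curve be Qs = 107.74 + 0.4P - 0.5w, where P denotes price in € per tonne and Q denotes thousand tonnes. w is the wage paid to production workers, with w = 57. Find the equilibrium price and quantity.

With w = 57, supply is Qs = 79.24 + 0.4P.
Set Qd = Qs: 282.675 - 0.75P = 79.24 + 0.4P, so 203.435 = 1.15P and P* = 176.9.
Plugging P* into demand: Q* = 282.675 - 0.75(176.9) = 150.

P* = 176.9, Q* = 150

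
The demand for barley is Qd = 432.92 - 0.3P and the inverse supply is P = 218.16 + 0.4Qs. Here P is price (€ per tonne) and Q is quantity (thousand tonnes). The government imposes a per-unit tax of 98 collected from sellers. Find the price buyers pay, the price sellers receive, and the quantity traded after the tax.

P_b = 436.9, P_s = 338.9, Q = 301.85

Rewriting in direct form: Qs = -545.4 + 2.5P.
Sellers keep P_s = P_b - 98 per unit, so supply in terms of the buyer price is Qs = -790.4 + 2.5P_b.
Equate demand and the shifted supply: 432.92 - 0.3P_b = -790.4 + 2.5P_b, giving 2.8P_b = 1223.32, so P_b = 436.9.
So P_s = 338.9 and the quantity traded is Q = 432.92 - 0.3(436.9) = 301.85.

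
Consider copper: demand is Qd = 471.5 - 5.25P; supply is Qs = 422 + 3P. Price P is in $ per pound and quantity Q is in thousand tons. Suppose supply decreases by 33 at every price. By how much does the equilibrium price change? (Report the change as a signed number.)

ΔP = 4

Set Qd = Qs: 471.5 - 5.25P = 422 + 3P, so 49.5 = 8.25P and P* = 6.
From the demand curve, Q* = 471.5 - 5.25(6) = 440.
After the shift, supply is Qs = 389 + 3P.
The new intersection has 82.5 = 8.25P, i.e. P = 10, Q = 419.
ΔP = 10 - 6 = 4.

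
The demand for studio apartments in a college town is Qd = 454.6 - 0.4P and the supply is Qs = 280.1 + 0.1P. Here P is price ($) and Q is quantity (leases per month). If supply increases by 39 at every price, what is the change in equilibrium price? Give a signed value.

ΔP = -78

At equilibrium Qd = Qs, so 454.6 - 0.4P = 280.1 + 0.1P; collecting terms, 174.5 = 0.5P and P* = 349.
Plugging P* into demand: Q* = 454.6 - 0.4(349) = 315.
After the shift, supply is Qs = 319.1 + 0.1P.
The new intersection has 135.5 = 0.5P, i.e. P = 271, Q = 346.2.
ΔP = 271 - 349 = -78.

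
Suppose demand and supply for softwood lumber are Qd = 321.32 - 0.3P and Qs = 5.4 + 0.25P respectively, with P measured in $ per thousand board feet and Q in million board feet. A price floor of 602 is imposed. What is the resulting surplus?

At P = 602: Qd = 140.72 and Qs = 155.9.
Surplus = Qs - Qd = 155.9 - 140.72 = 15.18.

Surplus = 15.18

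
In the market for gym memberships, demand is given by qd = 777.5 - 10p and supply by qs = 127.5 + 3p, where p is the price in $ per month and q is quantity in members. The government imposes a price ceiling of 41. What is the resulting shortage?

With p fixed at 41, quantity demanded is 367.5 and quantity supplied is 250.5.
Shortage = qd - qs = 367.5 - 250.5 = 117.

Shortage = 117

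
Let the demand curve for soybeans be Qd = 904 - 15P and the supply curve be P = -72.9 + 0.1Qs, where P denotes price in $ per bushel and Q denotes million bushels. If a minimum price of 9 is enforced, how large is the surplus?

Surplus = 50

In direct form, Qs = 729 + 10P.
With P fixed at 9, quantity demanded is 769 and quantity supplied is 819.
Surplus = Qs - Qd = 819 - 769 = 50.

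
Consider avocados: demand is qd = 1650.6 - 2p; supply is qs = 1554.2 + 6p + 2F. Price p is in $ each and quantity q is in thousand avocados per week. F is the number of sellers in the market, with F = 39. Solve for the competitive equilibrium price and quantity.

p* = 2.3, q* = 1646

With F = 39, supply is qs = 1632.2 + 6p.
Set qd = qs: 1650.6 - 2p = 1632.2 + 6p, so 18.4 = 8p and p* = 2.3.
Plugging p* into demand: q* = 1650.6 - 2(2.3) = 1646.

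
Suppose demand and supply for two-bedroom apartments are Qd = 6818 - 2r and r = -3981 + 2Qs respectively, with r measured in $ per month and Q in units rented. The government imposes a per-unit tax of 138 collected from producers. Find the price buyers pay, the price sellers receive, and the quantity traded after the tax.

r_b = 1958.6, r_s = 1820.6, Q = 2900.8

Rewriting in direct form: Qs = 1990.5 + 0.5r.
With a tax of 138 on producers, they supply based on the net price r_s = r_b - 138, so Qs = 1921.5 + 0.5r_b.
Set Qd = Qs: 6818 - 2r_b = 1921.5 + 0.5r_b, so 4896.5 = 2.5r_b and r_b = 1958.6.
So r_s = 1820.6 and the quantity traded is Q = 6818 - 2(1958.6) = 2900.8.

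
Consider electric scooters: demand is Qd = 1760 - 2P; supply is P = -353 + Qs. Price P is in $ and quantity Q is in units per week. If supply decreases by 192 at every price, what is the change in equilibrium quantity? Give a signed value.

ΔQ = -128

Inverting to quantity form: Qs = 353 + P.
The market clears where 1760 - 2P = 353 + P. Rearranging, 3P = 1407, hence P* = 469.
Substitute back: Q* = 1760 - 2(469) = 822.
After the shift, supply is Qs = 161 + P.
Re-solving, 3P = 1599 gives P = 533 and Q = 694.
ΔQ = 694 - 822 = -128.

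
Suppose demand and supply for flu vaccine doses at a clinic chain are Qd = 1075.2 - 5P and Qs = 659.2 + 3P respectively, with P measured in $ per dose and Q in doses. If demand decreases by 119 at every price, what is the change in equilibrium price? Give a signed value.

Equating demand and supply, 1075.2 - 5P = 659.2 + 3P gives 8P = 416, so P* = 52.
Plugging P* into demand: Q* = 1075.2 - 5(52) = 815.2.
After the shift, demand is Qd = 956.2 - 5P.
New equilibrium: 297 = 8P, so P = 37.125 and Q = 770.575.
ΔP = 37.125 - 52 = -14.875.

ΔP = -14.875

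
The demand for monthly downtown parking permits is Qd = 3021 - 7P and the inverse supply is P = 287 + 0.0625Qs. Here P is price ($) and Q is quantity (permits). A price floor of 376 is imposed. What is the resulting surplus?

Inverting to quantity form: Qs = -4592 + 16P.
At P = 376: Qd = 389 and Qs = 1424.
Surplus = Qs - Qd = 1424 - 389 = 1035.

Surplus = 1035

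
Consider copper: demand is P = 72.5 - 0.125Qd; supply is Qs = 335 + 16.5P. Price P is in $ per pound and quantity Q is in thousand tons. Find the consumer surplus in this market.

Consumer surplus = 15625

Rewriting in direct form: Qd = 580 - 8P.
Set Qd = Qs: 580 - 8P = 335 + 16.5P, so 245 = 24.5P and P* = 10.
Plugging P* into demand: Q* = 580 - 8(10) = 500.
Demand choke price (Qd = 0): P = 580/8 = 72.5. Consumer surplus = ½ × (72.5 - 10) × 500 = 15625.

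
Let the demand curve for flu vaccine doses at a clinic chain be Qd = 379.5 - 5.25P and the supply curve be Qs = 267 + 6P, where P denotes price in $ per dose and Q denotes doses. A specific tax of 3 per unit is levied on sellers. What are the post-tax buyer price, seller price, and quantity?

Sellers keep P_s = P_b - 3 per unit, so supply in terms of the buyer price is Qs = 249 + 6P_b.
Equate demand and the shifted supply: 379.5 - 5.25P_b = 249 + 6P_b, giving 11.25P_b = 130.5, so P_b = 11.6.
So P_s = 8.6 and the quantity traded is Q = 379.5 - 5.25(11.6) = 318.6.

P_b = 11.6, P_s = 8.6, Q = 318.6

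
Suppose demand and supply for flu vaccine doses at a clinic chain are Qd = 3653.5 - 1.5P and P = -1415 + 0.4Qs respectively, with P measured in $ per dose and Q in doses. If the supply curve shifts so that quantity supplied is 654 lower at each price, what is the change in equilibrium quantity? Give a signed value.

ΔQ = -245.25

Inverting to quantity form: Qs = 3537.5 + 2.5P.
At equilibrium Qd = Qs, so 3653.5 - 1.5P = 3537.5 + 2.5P; collecting terms, 116 = 4P and P* = 29.
Substitute back: Q* = 3653.5 - 1.5(29) = 3610.
After the shift, supply is Qs = 2883.5 + 2.5P.
The new intersection has 770 = 4P, i.e. P = 192.5, Q = 3364.75.
ΔQ = 3364.75 - 3610 = -245.25.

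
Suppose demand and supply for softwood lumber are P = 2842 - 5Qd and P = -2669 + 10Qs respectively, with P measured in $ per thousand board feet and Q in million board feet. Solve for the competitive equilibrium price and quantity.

P* = 1005, Q* = 367.4

Rewriting in direct form: Qd = 568.4 - 0.2P and Qs = 266.9 + 0.1P.
At equilibrium Qd = Qs, so 568.4 - 0.2P = 266.9 + 0.1P; collecting terms, 301.5 = 0.3P and P* = 1005.
Plugging P* into demand: Q* = 568.4 - 0.2(1005) = 367.4.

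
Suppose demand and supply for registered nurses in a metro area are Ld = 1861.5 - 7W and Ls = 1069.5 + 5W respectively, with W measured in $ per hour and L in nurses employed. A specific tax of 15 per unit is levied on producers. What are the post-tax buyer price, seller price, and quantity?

The tax drives a wedge W_b - W_s = 15. Substituting W_s = W_b - 15 into supply: Ls = 994.5 + 5W_b.
Set Ld = Ls: 1861.5 - 7W_b = 994.5 + 5W_b, so 867 = 12W_b and W_b = 72.25.
Then W_s = 72.25 - 15 = 57.25 and L = 1861.5 - 7(72.25) = 1355.75.

W_b = 72.25, W_s = 57.25, L = 1355.75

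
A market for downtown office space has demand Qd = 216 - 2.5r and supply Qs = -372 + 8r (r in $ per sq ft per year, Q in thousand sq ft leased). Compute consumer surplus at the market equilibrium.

At equilibrium Qd = Qs, so 216 - 2.5r = -372 + 8r; collecting terms, 588 = 10.5r and r* = 56.
From the demand curve, Q* = 216 - 2.5(56) = 76.
Demand choke price (Qd = 0): r = 216/2.5 = 86.4. Consumer surplus = ½ × (86.4 - 56) × 76 = 1155.2.

Consumer surplus = 1155.2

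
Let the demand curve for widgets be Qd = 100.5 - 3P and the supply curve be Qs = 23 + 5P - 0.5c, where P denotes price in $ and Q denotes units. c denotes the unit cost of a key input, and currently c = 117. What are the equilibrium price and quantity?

With c = 117, supply is Qs = -35.5 + 5P.
The market clears where 100.5 - 3P = -35.5 + 5P. Rearranging, 8P = 136, hence P* = 17.
From the demand curve, Q* = 100.5 - 3(17) = 49.5.

P* = 17, Q* = 49.5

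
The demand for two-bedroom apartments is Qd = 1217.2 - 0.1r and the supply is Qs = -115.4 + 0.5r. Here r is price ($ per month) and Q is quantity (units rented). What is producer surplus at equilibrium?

At equilibrium Qd = Qs, so 1217.2 - 0.1r = -115.4 + 0.5r; collecting terms, 1332.6 = 0.6r and r* = 2221.
From the demand curve, Q* = 1217.2 - 0.1(2221) = 995.1.
Supply choke price (Qs = 0): r = 230.8. Producer surplus = ½ × (2221 - 230.8) × 995.1 = 990224.01.

Producer surplus = 990224.01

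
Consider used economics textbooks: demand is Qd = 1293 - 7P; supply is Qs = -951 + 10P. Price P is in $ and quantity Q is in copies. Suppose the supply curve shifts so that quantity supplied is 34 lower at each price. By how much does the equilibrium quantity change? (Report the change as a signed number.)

Set Qd = Qs: 1293 - 7P = -951 + 10P, so 2244 = 17P and P* = 132.
Substitute back: Q* = 1293 - 7(132) = 369.
After the shift, supply is Qs = -985 + 10P.
The new intersection has 2278 = 17P, i.e. P = 134, Q = 355.
ΔQ = 355 - 369 = -14.

ΔQ = -14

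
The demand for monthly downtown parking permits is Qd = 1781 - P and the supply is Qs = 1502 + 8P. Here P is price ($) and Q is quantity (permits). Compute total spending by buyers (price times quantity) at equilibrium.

Total spending by buyers = 54250

Set Qd = Qs: 1781 - P = 1502 + 8P, so 279 = 9P and P* = 31.
Substitute back: Q* = 1781 - 31 = 1750.
Total spending by buyers = P* × Q* = 31 × 1750 = 54250.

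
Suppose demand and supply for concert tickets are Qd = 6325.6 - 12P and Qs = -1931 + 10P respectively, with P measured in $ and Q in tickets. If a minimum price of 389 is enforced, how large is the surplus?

With P fixed at 389, quantity demanded is 1657.6 and quantity supplied is 1959.
Surplus = Qs - Qd = 1959 - 1657.6 = 301.4.

Surplus = 301.4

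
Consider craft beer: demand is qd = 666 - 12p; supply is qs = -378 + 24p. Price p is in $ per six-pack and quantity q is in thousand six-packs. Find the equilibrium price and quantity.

p* = 29, q* = 318

The market clears where 666 - 12p = -378 + 24p. Rearranging, 36p = 1044, hence p* = 29.
Then q* = 666 - 12(29) = 318.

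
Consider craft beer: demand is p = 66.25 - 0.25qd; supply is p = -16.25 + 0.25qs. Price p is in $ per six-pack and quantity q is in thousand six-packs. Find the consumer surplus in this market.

Inverting to quantity form: qd = 265 - 4p and qs = 65 + 4p.
At equilibrium qd = qs, so 265 - 4p = 65 + 4p; collecting terms, 200 = 8p and p* = 25.
From the demand curve, q* = 265 - 4(25) = 165.
Demand choke price (qd = 0): p = 265/4 = 66.25. Consumer surplus = ½ × (66.25 - 25) × 165 = 3403.125.

Consumer surplus = 3403.125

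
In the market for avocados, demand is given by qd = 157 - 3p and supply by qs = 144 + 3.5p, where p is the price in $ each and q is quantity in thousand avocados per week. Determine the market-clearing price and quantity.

Equating demand and supply, 157 - 3p = 144 + 3.5p gives 6.5p = 13, so p* = 2.
Substitute back: q* = 157 - 3(2) = 151.

p* = 2, q* = 151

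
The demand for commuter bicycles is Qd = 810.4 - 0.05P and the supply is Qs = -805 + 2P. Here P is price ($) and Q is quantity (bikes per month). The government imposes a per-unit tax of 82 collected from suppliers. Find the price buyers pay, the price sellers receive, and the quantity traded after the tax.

The tax drives a wedge P_b - P_s = 82. Substituting P_s = P_b - 82 into supply: Qs = -969 + 2P_b.
Equate demand and the shifted supply: 810.4 - 0.05P_b = -969 + 2P_b, giving 2.05P_b = 1779.4, so P_b = 868.
So P_s = 786 and the quantity traded is Q = 810.4 - 0.05(868) = 767.

P_b = 868, P_s = 786, Q = 767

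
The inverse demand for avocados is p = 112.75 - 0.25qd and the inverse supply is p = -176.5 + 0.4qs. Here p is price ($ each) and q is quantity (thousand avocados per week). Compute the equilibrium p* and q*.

Solving each curve for q: qd = 451 - 4p and qs = 441.25 + 2.5p.
Set qd = qs: 451 - 4p = 441.25 + 2.5p, so 9.75 = 6.5p and p* = 1.5.
Then q* = 451 - 4(1.5) = 445.

p* = 1.5, q* = 445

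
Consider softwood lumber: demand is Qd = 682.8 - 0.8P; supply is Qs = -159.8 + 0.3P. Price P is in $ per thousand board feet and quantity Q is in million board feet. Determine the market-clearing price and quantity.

At equilibrium Qd = Qs, so 682.8 - 0.8P = -159.8 + 0.3P; collecting terms, 842.6 = 1.1P and P* = 766.
Plugging P* into demand: Q* = 682.8 - 0.8(766) = 70.

P* = 766, Q* = 70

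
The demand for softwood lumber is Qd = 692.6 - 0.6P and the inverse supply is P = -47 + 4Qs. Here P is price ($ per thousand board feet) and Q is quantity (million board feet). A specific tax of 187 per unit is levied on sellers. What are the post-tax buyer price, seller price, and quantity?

In direct form, Qs = 11.75 + 0.25P.
With a tax of 187 on sellers, they supply based on the net price P_s = P_b - 187, so Qs = -35 + 0.25P_b.
Set Qd = Qs: 692.6 - 0.6P_b = -35 + 0.25P_b, so 727.6 = 0.85P_b and P_b = 856.
Then P_s = 856 - 187 = 669 and Q = 692.6 - 0.6(856) = 179.

P_b = 856, P_s = 669, Q = 179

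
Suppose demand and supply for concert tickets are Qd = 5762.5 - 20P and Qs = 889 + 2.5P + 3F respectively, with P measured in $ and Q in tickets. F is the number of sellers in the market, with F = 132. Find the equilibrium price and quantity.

With F = 132, supply is Qs = 1285 + 2.5P.
Set Qd = Qs: 5762.5 - 20P = 1285 + 2.5P, so 4477.5 = 22.5P and P* = 199.
From the demand curve, Q* = 5762.5 - 20(199) = 1782.5.

P* = 199, Q* = 1782.5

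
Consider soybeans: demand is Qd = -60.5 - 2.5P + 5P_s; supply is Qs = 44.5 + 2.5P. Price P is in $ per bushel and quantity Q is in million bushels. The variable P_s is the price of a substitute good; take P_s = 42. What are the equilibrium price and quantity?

With P_s = 42, demand is Qd = 149.5 - 2.5P.
At equilibrium Qd = Qs, so 149.5 - 2.5P = 44.5 + 2.5P; collecting terms, 105 = 5P and P* = 21.
Substitute back: Q* = 149.5 - 2.5(21) = 97.

P* = 21, Q* = 97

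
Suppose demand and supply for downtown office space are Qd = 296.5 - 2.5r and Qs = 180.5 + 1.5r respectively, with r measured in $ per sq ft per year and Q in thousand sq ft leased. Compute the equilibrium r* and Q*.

r* = 29, Q* = 224

Equating demand and supply, 296.5 - 2.5r = 180.5 + 1.5r gives 4r = 116, so r* = 29.
Substitute back: Q* = 296.5 - 2.5(29) = 224.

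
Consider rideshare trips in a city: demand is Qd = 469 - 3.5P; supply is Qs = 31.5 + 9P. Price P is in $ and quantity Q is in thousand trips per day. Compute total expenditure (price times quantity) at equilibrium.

Total expenditure = 12127.5

At equilibrium Qd = Qs, so 469 - 3.5P = 31.5 + 9P; collecting terms, 437.5 = 12.5P and P* = 35.
Substitute back: Q* = 469 - 3.5(35) = 346.5.
Total expenditure = P* × Q* = 35 × 346.5 = 12127.5.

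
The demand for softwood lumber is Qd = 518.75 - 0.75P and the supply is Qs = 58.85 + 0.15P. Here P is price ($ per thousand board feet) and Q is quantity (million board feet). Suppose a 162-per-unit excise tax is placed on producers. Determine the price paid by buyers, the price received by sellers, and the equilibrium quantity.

Producers keep P_s = P_b - 162 per unit, so supply in terms of the buyer price is Qs = 34.55 + 0.15P_b.
Equate demand and the shifted supply: 518.75 - 0.75P_b = 34.55 + 0.15P_b, giving 0.9P_b = 484.2, so P_b = 538.
So P_s = 376 and the quantity traded is Q = 518.75 - 0.75(538) = 115.25.

P_b = 538, P_s = 376, Q = 115.25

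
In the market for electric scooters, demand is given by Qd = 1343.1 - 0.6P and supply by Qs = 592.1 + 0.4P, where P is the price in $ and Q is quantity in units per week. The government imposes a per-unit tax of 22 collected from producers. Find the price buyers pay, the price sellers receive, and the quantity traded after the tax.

P_b = 759.8, P_s = 737.8, Q = 887.22

The tax drives a wedge P_b - P_s = 22. Substituting P_s = P_b - 22 into supply: Qs = 583.3 + 0.4P_b.
Equate demand and the shifted supply: 1343.1 - 0.6P_b = 583.3 + 0.4P_b, giving P_b = 759.8, so P_b = 759.8.
Then P_s = 759.8 - 22 = 737.8 and Q = 1343.1 - 0.6(759.8) = 887.22.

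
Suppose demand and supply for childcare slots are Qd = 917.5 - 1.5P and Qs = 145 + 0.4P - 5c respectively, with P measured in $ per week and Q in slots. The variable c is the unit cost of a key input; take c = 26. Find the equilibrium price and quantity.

P* = 475, Q* = 205

With c = 26, supply is Qs = 15 + 0.4P.
The market clears where 917.5 - 1.5P = 15 + 0.4P. Rearranging, 1.9P = 902.5, hence P* = 475.
From the demand curve, Q* = 917.5 - 1.5(475) = 205.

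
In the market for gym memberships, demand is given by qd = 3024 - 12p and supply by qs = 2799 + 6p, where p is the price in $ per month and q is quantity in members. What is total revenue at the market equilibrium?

Total revenue = 35925

The market clears where 3024 - 12p = 2799 + 6p. Rearranging, 18p = 225, hence p* = 12.5.
Substitute back: q* = 3024 - 12(12.5) = 2874.
Total revenue = p* × q* = 12.5 × 2874 = 35925.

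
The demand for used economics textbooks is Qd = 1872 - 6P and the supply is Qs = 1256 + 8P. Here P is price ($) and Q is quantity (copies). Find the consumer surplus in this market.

Consumer surplus = 215472

The market clears where 1872 - 6P = 1256 + 8P. Rearranging, 14P = 616, hence P* = 44.
From the demand curve, Q* = 1872 - 6(44) = 1608.
Demand choke price (Qd = 0): P = 1872/6 = 312. Consumer surplus = ½ × (312 - 44) × 1608 = 215472.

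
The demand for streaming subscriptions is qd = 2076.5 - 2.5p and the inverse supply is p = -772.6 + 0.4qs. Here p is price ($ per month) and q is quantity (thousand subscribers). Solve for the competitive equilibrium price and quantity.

p* = 29, q* = 2004

In direct form, qs = 1931.5 + 2.5p.
At equilibrium qd = qs, so 2076.5 - 2.5p = 1931.5 + 2.5p; collecting terms, 145 = 5p and p* = 29.
Plugging p* into demand: q* = 2076.5 - 2.5(29) = 2004.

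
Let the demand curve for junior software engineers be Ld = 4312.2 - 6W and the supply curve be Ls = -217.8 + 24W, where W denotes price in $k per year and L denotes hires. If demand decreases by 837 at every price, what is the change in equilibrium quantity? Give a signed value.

Equating demand and supply, 4312.2 - 6W = -217.8 + 24W gives 30W = 4530, so W* = 151.
Plugging W* into demand: L* = 4312.2 - 6(151) = 3406.2.
After the shift, demand is Ld = 3475.2 - 6W.
The new intersection has 3693 = 30W, i.e. W = 123.1, L = 2736.6.
ΔL = 2736.6 - 3406.2 = -669.6.

ΔL = -669.6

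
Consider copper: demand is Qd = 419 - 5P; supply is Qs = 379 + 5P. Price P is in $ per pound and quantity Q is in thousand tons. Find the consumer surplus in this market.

Set Qd = Qs: 419 - 5P = 379 + 5P, so 40 = 10P and P* = 4.
Plugging P* into demand: Q* = 419 - 5(4) = 399.
Demand choke price (Qd = 0): P = 419/5 = 83.8. Consumer surplus = ½ × (83.8 - 4) × 399 = 15920.1.

Consumer surplus = 15920.1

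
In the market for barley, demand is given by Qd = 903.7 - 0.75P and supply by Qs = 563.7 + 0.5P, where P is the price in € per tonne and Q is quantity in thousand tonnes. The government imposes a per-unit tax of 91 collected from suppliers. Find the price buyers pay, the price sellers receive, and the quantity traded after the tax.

P_b = 308.4, P_s = 217.4, Q = 672.4

With a tax of 91 on suppliers, they supply based on the net price P_s = P_b - 91, so Qs = 518.2 + 0.5P_b.
Set Qd = Qs: 903.7 - 0.75P_b = 518.2 + 0.5P_b, so 385.5 = 1.25P_b and P_b = 308.4.
Then P_s = 308.4 - 91 = 217.4 and Q = 903.7 - 0.75(308.4) = 672.4.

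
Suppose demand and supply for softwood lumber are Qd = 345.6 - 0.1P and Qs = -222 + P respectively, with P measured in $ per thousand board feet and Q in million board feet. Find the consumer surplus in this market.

The market clears where 345.6 - 0.1P = -222 + P. Rearranging, 1.1P = 567.6, hence P* = 516.
Then Q* = 345.6 - 0.1(516) = 294.
Demand choke price (Qd = 0): P = 345.6/0.1 = 3456. Consumer surplus = ½ × (3456 - 516) × 294 = 432180.

Consumer surplus = 432180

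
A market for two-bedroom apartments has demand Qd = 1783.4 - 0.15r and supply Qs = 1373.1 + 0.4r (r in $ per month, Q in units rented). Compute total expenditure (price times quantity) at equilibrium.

Total expenditure = 1246939

The market clears where 1783.4 - 0.15r = 1373.1 + 0.4r. Rearranging, 0.55r = 410.3, hence r* = 746.
Plugging r* into demand: Q* = 1783.4 - 0.15(746) = 1671.5.
Total expenditure = r* × Q* = 746 × 1671.5 = 1246939.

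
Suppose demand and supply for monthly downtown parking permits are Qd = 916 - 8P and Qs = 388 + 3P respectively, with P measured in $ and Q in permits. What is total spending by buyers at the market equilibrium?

Total spending by buyers = 25536

Set Qd = Qs: 916 - 8P = 388 + 3P, so 528 = 11P and P* = 48.
Substitute back: Q* = 916 - 8(48) = 532.
Total spending by buyers = P* × Q* = 48 × 532 = 25536.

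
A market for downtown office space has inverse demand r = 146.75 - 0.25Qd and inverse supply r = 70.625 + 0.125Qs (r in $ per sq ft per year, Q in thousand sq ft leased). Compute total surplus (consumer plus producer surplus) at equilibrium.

Total surplus = 7726.6875

Inverting to quantity form: Qd = 587 - 4r and Qs = -565 + 8r.
Equating demand and supply, 587 - 4r = -565 + 8r gives 12r = 1152, so r* = 96.
Substitute back: Q* = 587 - 4(96) = 203.
Demand choke price = 146.75; supply choke price = 70.625. CS = ½(146.75 - 96)(203) = 5151.125; PS = ½(96 - 70.625)(203) = 2575.5625. Total surplus = 7726.6875.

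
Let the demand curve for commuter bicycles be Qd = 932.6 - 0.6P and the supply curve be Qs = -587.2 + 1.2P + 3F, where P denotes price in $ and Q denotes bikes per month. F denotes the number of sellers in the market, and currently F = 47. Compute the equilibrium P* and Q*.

With F = 47, supply is Qs = -446.2 + 1.2P.
The market clears where 932.6 - 0.6P = -446.2 + 1.2P. Rearranging, 1.8P = 1378.8, hence P* = 766.
Substitute back: Q* = 932.6 - 0.6(766) = 473.

P* = 766, Q* = 473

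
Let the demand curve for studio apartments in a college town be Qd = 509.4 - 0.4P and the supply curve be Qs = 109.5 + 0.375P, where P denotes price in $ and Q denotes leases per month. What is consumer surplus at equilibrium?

The market clears where 509.4 - 0.4P = 109.5 + 0.375P. Rearranging, 0.775P = 399.9, hence P* = 516.
Substitute back: Q* = 509.4 - 0.4(516) = 303.
Demand choke price (Qd = 0): P = 509.4/0.4 = 1273.5. Consumer surplus = ½ × (1273.5 - 516) × 303 = 114761.25.

Consumer surplus = 114761.25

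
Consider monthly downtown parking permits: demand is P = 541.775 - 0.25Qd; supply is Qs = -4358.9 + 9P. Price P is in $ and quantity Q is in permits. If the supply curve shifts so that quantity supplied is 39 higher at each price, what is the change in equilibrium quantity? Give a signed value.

Inverting to quantity form: Qd = 2167.1 - 4P.
Equating demand and supply, 2167.1 - 4P = -4358.9 + 9P gives 13P = 6526, so P* = 502.
Then Q* = 2167.1 - 4(502) = 159.1.
After the shift, supply is Qs = -4319.9 + 9P.
New equilibrium: 6487 = 13P, so P = 499 and Q = 171.1.
ΔQ = 171.1 - 159.1 = 12.

ΔQ = 12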